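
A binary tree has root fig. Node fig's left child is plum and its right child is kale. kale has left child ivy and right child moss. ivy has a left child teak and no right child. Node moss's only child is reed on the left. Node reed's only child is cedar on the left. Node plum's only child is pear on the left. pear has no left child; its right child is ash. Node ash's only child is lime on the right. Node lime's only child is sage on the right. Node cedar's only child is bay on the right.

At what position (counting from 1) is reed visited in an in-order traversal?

In-order visits the left subtree, then the node, then the right subtree.
At fig: go left to plum.
  At plum: go left to pear.
    At pear: no left child.
    Visit pear.
    At pear: go right to ash.
      At ash: no left child.
      Visit ash.
      At ash: go right to lime.
        At lime: no left child.
        Visit lime.
        At lime: go right to sage.
          sage is a leaf — visit sage.
  Visit plum.
  At plum: no right child.
Visit fig.
At fig: go right to kale.
  At kale: go left to ivy.
    At ivy: go left to teak.
      teak is a leaf — visit teak.
    Visit ivy.
    At ivy: no right child.
  Visit kale.
  At kale: go right to moss.
    At moss: go left to reed.
      At reed: go left to cedar.
        At cedar: no left child.
        Visit cedar.
        At cedar: go right to bay.
          bay is a leaf — visit bay.
      Visit reed.
      At reed: no right child.
    Visit moss.
    At moss: no right child.
Full in-order sequence: pear, ash, lime, sage, plum, fig, teak, ivy, kale, cedar, bay, reed, moss.

12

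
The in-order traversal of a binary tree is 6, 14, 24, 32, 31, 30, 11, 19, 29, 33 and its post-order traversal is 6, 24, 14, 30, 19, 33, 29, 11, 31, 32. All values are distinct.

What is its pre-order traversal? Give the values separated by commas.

32, 14, 6, 24, 31, 11, 30, 29, 19, 33

The last element of post-order is the root; it splits in-order into left and right subtrees.
Root 32: left subtree has 3 nodes {6, 14, 24}, right has 6 {31, 30, 11, 19, 29, 33}.
  Root 14: left subtree has 1 node {6}, right has 1 {24}.
  Root 31: left subtree has 0 nodes { }, right has 5 {30, 11, 19, 29, 33}.
    Root 11: left subtree has 1 node {30}, right has 3 {19, 29, 33}.
      Root 29: left subtree has 1 node {19}, right has 1 {33}.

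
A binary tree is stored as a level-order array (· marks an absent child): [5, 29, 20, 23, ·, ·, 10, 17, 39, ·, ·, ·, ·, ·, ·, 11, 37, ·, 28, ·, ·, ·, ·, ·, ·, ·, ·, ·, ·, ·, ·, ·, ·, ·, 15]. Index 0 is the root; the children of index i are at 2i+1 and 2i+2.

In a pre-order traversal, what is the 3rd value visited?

Pre-order visits the node, then its left subtree, then its right subtree.
Visit 5.
At 5: go left to 29.
  Visit 29.
  At 29: go left to 23.
    Visit 23.
    At 23: go left to 17.
      Visit 17.
      At 17: go left to 11.
        11 is a leaf — visit 11.
      At 17: go right to 37.
        Visit 37.
        At 37: no left child.
        At 37: go right to 15.
          15 is a leaf — visit 15.
    At 23: go right to 39.
      Visit 39.
      At 39: no left child.
      At 39: go right to 28.
        28 is a leaf — visit 28.
  At 29: no right child.
At 5: go right to 20.
  Visit 20.
  At 20: no left child.
  At 20: go right to 10.
    10 is a leaf — visit 10.
Full pre-order sequence: 5, 29, 23, 17, 11, 37, 15, 39, 28, 20, 10.

23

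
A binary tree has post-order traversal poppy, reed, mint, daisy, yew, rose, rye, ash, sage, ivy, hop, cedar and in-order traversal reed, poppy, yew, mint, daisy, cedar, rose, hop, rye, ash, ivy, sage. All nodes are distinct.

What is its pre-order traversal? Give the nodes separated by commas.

cedar, yew, reed, poppy, daisy, mint, hop, rose, ivy, ash, rye, sage

The last element of post-order is the root; it splits in-order into left and right subtrees.
Root cedar: left subtree has 5 nodes {reed, poppy, yew, mint, daisy}, right has 6 {rose, hop, rye, ash, ivy, sage}.
  Root yew: left subtree has 2 nodes {reed, poppy}, right has 2 {mint, daisy}.
    Root reed: left subtree has 0 nodes { }, right has 1 {poppy}.
    Root daisy: left subtree has 1 node {mint}, right has 0 { }.
  Root hop: left subtree has 1 node {rose}, right has 4 {rye, ash, ivy, sage}.
    Root ivy: left subtree has 2 nodes {rye, ash}, right has 1 {sage}.
      Root ash: left subtree has 1 node {rye}, right has 0 { }.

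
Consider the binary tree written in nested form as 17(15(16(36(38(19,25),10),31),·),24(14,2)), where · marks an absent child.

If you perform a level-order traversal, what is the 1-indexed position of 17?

Level-order visits nodes level by level from the root, left to right within each level.
Level 0: 17
Level 1: 15, 24
Level 2: 16, 14, 2
Level 3: 36, 31
Level 4: 38, 10
Level 5: 19, 25
Full level-order sequence: 17, 15, 24, 16, 14, 2, 36, 31, 38, 10, 19, 25.

1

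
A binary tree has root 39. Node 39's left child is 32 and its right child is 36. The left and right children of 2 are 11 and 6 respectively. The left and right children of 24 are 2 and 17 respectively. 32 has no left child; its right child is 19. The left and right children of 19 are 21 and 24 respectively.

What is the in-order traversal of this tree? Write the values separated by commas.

In-order visits the left subtree, then the node, then the right subtree.
At 39: go left to 32.
  At 32: no left child.
  Visit 32.
  At 32: go right to 19.
    At 19: go left to 21.
      21 is a leaf — visit 21.
    Visit 19.
    At 19: go right to 24.
      At 24: go left to 2.
        At 2: go left to 11.
          11 is a leaf — visit 11.
        Visit 2.
        At 2: go right to 6.
          6 is a leaf — visit 6.
      Visit 24.
      At 24: go right to 17.
        17 is a leaf — visit 17.
Visit 39.
At 39: go right to 36.
  36 is a leaf — visit 36.

32, 21, 19, 11, 2, 6, 24, 17, 39, 36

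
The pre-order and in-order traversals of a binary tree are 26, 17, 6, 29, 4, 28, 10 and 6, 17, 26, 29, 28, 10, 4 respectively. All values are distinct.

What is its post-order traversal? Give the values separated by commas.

The first element of pre-order is the root; it splits in-order into left and right subtrees.
Root 26: left subtree has 2 nodes {6, 17}, right has 4 {29, 28, 10, 4}.
  Root 17: left subtree has 1 node {6}, right has 0 { }.
  Root 29: left subtree has 0 nodes { }, right has 3 {28, 10, 4}.
    Root 4: left subtree has 2 nodes {28, 10}, right has 0 { }.
      Root 28: left subtree has 0 nodes { }, right has 1 {10}.

6, 17, 10, 28, 4, 29, 26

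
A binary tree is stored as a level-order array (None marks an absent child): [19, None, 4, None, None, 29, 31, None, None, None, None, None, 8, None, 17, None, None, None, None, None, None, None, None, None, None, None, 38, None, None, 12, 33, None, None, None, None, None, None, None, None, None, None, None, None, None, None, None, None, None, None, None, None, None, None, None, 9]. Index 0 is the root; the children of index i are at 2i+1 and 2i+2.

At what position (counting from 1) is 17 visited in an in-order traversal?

In-order visits the left subtree, then the node, then the right subtree.
At 19: no left child.
Visit 19.
At 19: go right to 4.
  At 4: go left to 29.
    At 29: no left child.
    Visit 29.
    At 29: go right to 8.
      At 8: no left child.
      Visit 8.
      At 8: go right to 38.
        At 38: no left child.
        Visit 38.
        At 38: go right to 9.
          9 is a leaf — visit 9.
  Visit 4.
  At 4: go right to 31.
    At 31: no left child.
    Visit 31.
    At 31: go right to 17.
      At 17: go left to 12.
        12 is a leaf — visit 12.
      Visit 17.
      At 17: go right to 33.
        33 is a leaf — visit 33.
Full in-order sequence: 19, 29, 8, 38, 9, 4, 31, 12, 17, 33.

9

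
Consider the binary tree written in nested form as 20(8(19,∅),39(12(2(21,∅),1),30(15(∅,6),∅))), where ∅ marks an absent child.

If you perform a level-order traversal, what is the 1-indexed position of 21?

10

Level-order visits nodes level by level from the root, left to right within each level.
Level 0: 20
Level 1: 8, 39
Level 2: 19, 12, 30
Level 3: 2, 1, 15
Level 4: 21, 6
Full level-order sequence: 20, 8, 39, 19, 12, 30, 2, 1, 15, 21, 6.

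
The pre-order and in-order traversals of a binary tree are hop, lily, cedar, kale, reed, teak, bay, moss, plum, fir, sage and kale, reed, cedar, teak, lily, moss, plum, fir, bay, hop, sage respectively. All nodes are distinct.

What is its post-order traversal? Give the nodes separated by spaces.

The first element of pre-order is the root; it splits in-order into left and right subtrees.
Root hop: left subtree has 9 nodes {kale, reed, cedar, teak, lily, moss, plum, fir, bay}, right has 1 {sage}.
  Root lily: left subtree has 4 nodes {kale, reed, cedar, teak}, right has 4 {moss, plum, fir, bay}.
    Root cedar: left subtree has 2 nodes {kale, reed}, right has 1 {teak}.
      Root kale: left subtree has 0 nodes { }, right has 1 {reed}.
    Root bay: left subtree has 3 nodes {moss, plum, fir}, right has 0 { }.
      Root moss: left subtree has 0 nodes { }, right has 2 {plum, fir}.
        Root plum: left subtree has 0 nodes { }, right has 1 {fir}.

reed kale teak cedar fir plum moss bay lily sage hop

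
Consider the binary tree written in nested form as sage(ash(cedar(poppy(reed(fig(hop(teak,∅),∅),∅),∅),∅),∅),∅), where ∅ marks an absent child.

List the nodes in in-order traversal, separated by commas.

In-order visits the left subtree, then the node, then the right subtree.
At sage: go left to ash.
  At ash: go left to cedar.
    At cedar: go left to poppy.
      At poppy: go left to reed.
        At reed: go left to fig.
          At fig: go left to hop.
            At hop: go left to teak.
              teak is a leaf — visit teak.
            Visit hop.
            At hop: no right child.
          Visit fig.
          At fig: no right child.
        Visit reed.
        At reed: no right child.
      Visit poppy.
      At poppy: no right child.
    Visit cedar.
    At cedar: no right child.
  Visit ash.
  At ash: no right child.
Visit sage.
At sage: no right child.

teak, hop, fig, reed, poppy, cedar, ash, sage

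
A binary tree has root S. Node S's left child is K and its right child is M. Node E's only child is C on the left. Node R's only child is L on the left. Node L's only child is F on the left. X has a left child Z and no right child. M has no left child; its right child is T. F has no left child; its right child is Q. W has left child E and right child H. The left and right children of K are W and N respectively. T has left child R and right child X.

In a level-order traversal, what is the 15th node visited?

Level-order visits nodes level by level from the root, left to right within each level.
Level 0: S
Level 1: K, M
Level 2: W, N, T
Level 3: E, H, R, X
Level 4: C, L, Z
Level 5: F
Level 6: Q
Full level-order sequence: S, K, M, W, N, T, E, H, R, X, C, L, Z, F, Q.

Q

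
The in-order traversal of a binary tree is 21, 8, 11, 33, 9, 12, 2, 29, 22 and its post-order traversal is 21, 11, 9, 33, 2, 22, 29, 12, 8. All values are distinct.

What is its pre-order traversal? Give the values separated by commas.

8, 21, 12, 33, 11, 9, 29, 2, 22

The last element of post-order is the root; it splits in-order into left and right subtrees.
Root 8: left subtree has 1 node {21}, right has 7 {11, 33, 9, 12, 2, 29, 22}.
  Root 12: left subtree has 3 nodes {11, 33, 9}, right has 3 {2, 29, 22}.
    Root 33: left subtree has 1 node {11}, right has 1 {9}.
    Root 29: left subtree has 1 node {2}, right has 1 {22}.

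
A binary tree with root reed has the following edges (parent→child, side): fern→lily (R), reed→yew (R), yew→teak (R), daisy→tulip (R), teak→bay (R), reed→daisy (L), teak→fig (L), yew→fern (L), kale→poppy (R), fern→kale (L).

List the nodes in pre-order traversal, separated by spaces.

reed daisy tulip yew fern kale poppy lily teak fig bay

Pre-order visits the node, then its left subtree, then its right subtree.
Visit reed.
At reed: go left to daisy.
  Visit daisy.
  At daisy: no left child.
  At daisy: go right to tulip.
    tulip is a leaf — visit tulip.
At reed: go right to yew.
  Visit yew.
  At yew: go left to fern.
    Visit fern.
    At fern: go left to kale.
      Visit kale.
      At kale: no left child.
      At kale: go right to poppy.
        poppy is a leaf — visit poppy.
    At fern: go right to lily.
      lily is a leaf — visit lily.
  At yew: go right to teak.
    Visit teak.
    At teak: go left to fig.
      fig is a leaf — visit fig.
    At teak: go right to bay.
      bay is a leaf — visit bay.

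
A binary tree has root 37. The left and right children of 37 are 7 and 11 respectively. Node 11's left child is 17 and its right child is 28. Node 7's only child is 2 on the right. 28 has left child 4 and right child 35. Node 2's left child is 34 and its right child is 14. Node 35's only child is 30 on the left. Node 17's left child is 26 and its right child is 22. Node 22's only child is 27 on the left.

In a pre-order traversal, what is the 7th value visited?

17

Pre-order visits the node, then its left subtree, then its right subtree.
Visit 37.
At 37: go left to 7.
  Visit 7.
  At 7: no left child.
  At 7: go right to 2.
    Visit 2.
    At 2: go left to 34.
      34 is a leaf — visit 34.
    At 2: go right to 14.
      14 is a leaf — visit 14.
At 37: go right to 11.
  Visit 11.
  At 11: go left to 17.
    Visit 17.
    At 17: go left to 26.
      26 is a leaf — visit 26.
    At 17: go right to 22.
      Visit 22.
      At 22: go left to 27.
        27 is a leaf — visit 27.
      At 22: no right child.
  At 11: go right to 28.
    Visit 28.
    At 28: go left to 4.
      4 is a leaf — visit 4.
    At 28: go right to 35.
      Visit 35.
      At 35: go left to 30.
        30 is a leaf — visit 30.
      At 35: no right child.
Full pre-order sequence: 37, 7, 2, 34, 14, 11, 17, 26, 22, 27, 28, 4, 35, 30.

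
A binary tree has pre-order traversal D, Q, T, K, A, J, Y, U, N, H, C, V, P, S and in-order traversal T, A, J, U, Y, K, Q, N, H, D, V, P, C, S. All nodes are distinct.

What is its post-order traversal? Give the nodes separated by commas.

The first element of pre-order is the root; it splits in-order into left and right subtrees.
Root D: left subtree has 9 nodes {T, A, J, U, Y, K, Q, N, H}, right has 4 {V, P, C, S}.
  Root Q: left subtree has 6 nodes {T, A, J, U, Y, K}, right has 2 {N, H}.
    Root T: left subtree has 0 nodes { }, right has 5 {A, J, U, Y, K}.
      Root K: left subtree has 4 nodes {A, J, U, Y}, right has 0 { }.
        Root A: left subtree has 0 nodes { }, right has 3 {J, U, Y}.
          Root J: left subtree has 0 nodes { }, right has 2 {U, Y}.
            Root Y: left subtree has 1 node {U}, right has 0 { }.
    Root N: left subtree has 0 nodes { }, right has 1 {H}.
  Root C: left subtree has 2 nodes {V, P}, right has 1 {S}.
    Root V: left subtree has 0 nodes { }, right has 1 {P}.

U, Y, J, A, K, T, H, N, Q, P, V, S, C, D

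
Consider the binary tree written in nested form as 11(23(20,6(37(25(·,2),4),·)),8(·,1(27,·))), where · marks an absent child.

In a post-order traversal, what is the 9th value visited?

1

Post-order visits the left subtree, then the right subtree, then the node.
At 11: go left to 23.
  At 23: go left to 20.
    20 is a leaf — visit 20.
  At 23: go right to 6.
    At 6: go left to 37.
      At 37: go left to 25.
        At 25: no left child.
        At 25: go right to 2.
          2 is a leaf — visit 2.
        Visit 25.
      At 37: go right to 4.
        4 is a leaf — visit 4.
      Visit 37.
    At 6: no right child.
    Visit 6.
  Visit 23.
At 11: go right to 8.
  At 8: no left child.
  At 8: go right to 1.
    At 1: go left to 27.
      27 is a leaf — visit 27.
    At 1: no right child.
    Visit 1.
  Visit 8.
Visit 11.
Full post-order sequence: 20, 2, 25, 4, 37, 6, 23, 27, 1, 8, 11.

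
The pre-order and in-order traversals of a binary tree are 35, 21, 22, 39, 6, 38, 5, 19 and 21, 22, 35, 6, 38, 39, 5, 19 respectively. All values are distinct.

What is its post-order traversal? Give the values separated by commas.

22, 21, 38, 6, 19, 5, 39, 35

The first element of pre-order is the root; it splits in-order into left and right subtrees.
Root 35: left subtree has 2 nodes {21, 22}, right has 5 {6, 38, 39, 5, 19}.
  Root 21: left subtree has 0 nodes { }, right has 1 {22}.
  Root 39: left subtree has 2 nodes {6, 38}, right has 2 {5, 19}.
    Root 6: left subtree has 0 nodes { }, right has 1 {38}.
    Root 5: left subtree has 0 nodes { }, right has 1 {19}.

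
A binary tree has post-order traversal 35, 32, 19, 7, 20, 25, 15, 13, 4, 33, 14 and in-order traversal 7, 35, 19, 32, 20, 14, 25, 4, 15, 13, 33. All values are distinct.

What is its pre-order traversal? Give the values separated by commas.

The last element of post-order is the root; it splits in-order into left and right subtrees.
Root 14: left subtree has 5 nodes {7, 35, 19, 32, 20}, right has 5 {25, 4, 15, 13, 33}.
  Root 20: left subtree has 4 nodes {7, 35, 19, 32}, right has 0 { }.
    Root 7: left subtree has 0 nodes { }, right has 3 {35, 19, 32}.
      Root 19: left subtree has 1 node {35}, right has 1 {32}.
  Root 33: left subtree has 4 nodes {25, 4, 15, 13}, right has 0 { }.
    Root 4: left subtree has 1 node {25}, right has 2 {15, 13}.
      Root 13: left subtree has 1 node {15}, right has 0 { }.

14, 20, 7, 19, 35, 32, 33, 4, 25, 13, 15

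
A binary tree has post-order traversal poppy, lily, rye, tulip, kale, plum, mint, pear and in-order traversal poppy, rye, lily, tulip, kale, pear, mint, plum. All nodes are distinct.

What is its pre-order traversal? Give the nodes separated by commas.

The last element of post-order is the root; it splits in-order into left and right subtrees.
Root pear: left subtree has 5 nodes {poppy, rye, lily, tulip, kale}, right has 2 {mint, plum}.
  Root kale: left subtree has 4 nodes {poppy, rye, lily, tulip}, right has 0 { }.
    Root tulip: left subtree has 3 nodes {poppy, rye, lily}, right has 0 { }.
      Root rye: left subtree has 1 node {poppy}, right has 1 {lily}.
  Root mint: left subtree has 0 nodes { }, right has 1 {plum}.

pear, kale, tulip, rye, poppy, lily, mint, plum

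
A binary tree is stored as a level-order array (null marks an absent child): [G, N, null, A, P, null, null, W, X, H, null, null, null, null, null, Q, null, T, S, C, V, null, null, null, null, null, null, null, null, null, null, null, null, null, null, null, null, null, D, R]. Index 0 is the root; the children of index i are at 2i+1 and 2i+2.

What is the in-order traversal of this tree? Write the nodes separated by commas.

Q, W, A, T, X, S, D, N, R, C, H, V, P, G

In-order visits the left subtree, then the node, then the right subtree.
At G: go left to N.
  At N: go left to A.
    At A: go left to W.
      At W: go left to Q.
        Q is a leaf — visit Q.
      Visit W.
      At W: no right child.
    Visit A.
    At A: go right to X.
      At X: go left to T.
        T is a leaf — visit T.
      Visit X.
      At X: go right to S.
        At S: no left child.
        Visit S.
        At S: go right to D.
          D is a leaf — visit D.
  Visit N.
  At N: go right to P.
    At P: go left to H.
      At H: go left to C.
        At C: go left to R.
          R is a leaf — visit R.
        Visit C.
        At C: no right child.
      Visit H.
      At H: go right to V.
        V is a leaf — visit V.
    Visit P.
    At P: no right child.
Visit G.
At G: no right child.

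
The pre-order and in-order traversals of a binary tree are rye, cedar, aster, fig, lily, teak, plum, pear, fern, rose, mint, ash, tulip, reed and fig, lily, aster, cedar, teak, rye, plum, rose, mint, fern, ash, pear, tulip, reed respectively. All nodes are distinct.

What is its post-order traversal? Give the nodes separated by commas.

The first element of pre-order is the root; it splits in-order into left and right subtrees.
Root rye: left subtree has 5 nodes {fig, lily, aster, cedar, teak}, right has 8 {plum, rose, mint, fern, ash, pear, tulip, reed}.
  Root cedar: left subtree has 3 nodes {fig, lily, aster}, right has 1 {teak}.
    Root aster: left subtree has 2 nodes {fig, lily}, right has 0 { }.
      Root fig: left subtree has 0 nodes { }, right has 1 {lily}.
  Root plum: left subtree has 0 nodes { }, right has 7 {rose, mint, fern, ash, pear, tulip, reed}.
    Root pear: left subtree has 4 nodes {rose, mint, fern, ash}, right has 2 {tulip, reed}.
      Root fern: left subtree has 2 nodes {rose, mint}, right has 1 {ash}.
        Root rose: left subtree has 0 nodes { }, right has 1 {mint}.
      Root tulip: left subtree has 0 nodes { }, right has 1 {reed}.

lily, fig, aster, teak, cedar, mint, rose, ash, fern, reed, tulip, pear, plum, rye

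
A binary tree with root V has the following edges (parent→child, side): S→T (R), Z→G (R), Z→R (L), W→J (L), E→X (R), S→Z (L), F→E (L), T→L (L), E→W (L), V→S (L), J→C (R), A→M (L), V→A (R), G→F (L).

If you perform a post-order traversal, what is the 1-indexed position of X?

Post-order visits the left subtree, then the right subtree, then the node.
At V: go left to S.
  At S: go left to Z.
    At Z: go left to R.
      R is a leaf — visit R.
    At Z: go right to G.
      At G: go left to F.
        At F: go left to E.
          At E: go left to W.
            At W: go left to J.
              At J: no left child.
              At J: go right to C.
                C is a leaf — visit C.
              Visit J.
            At W: no right child.
            Visit W.
          At E: go right to X.
            X is a leaf — visit X.
          Visit E.
        At F: no right child.
        Visit F.
      At G: no right child.
      Visit G.
    Visit Z.
  At S: go right to T.
    At T: go left to L.
      L is a leaf — visit L.
    At T: no right child.
    Visit T.
  Visit S.
At V: go right to A.
  At A: go left to M.
    M is a leaf — visit M.
  At A: no right child.
  Visit A.
Visit V.
Full post-order sequence: R, C, J, W, X, E, F, G, Z, L, T, S, M, A, V.

5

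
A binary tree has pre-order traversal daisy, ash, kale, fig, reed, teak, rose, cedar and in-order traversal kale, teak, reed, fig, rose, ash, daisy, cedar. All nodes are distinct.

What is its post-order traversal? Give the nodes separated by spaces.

The first element of pre-order is the root; it splits in-order into left and right subtrees.
Root daisy: left subtree has 6 nodes {kale, teak, reed, fig, rose, ash}, right has 1 {cedar}.
  Root ash: left subtree has 5 nodes {kale, teak, reed, fig, rose}, right has 0 { }.
    Root kale: left subtree has 0 nodes { }, right has 4 {teak, reed, fig, rose}.
      Root fig: left subtree has 2 nodes {teak, reed}, right has 1 {rose}.
        Root reed: left subtree has 1 node {teak}, right has 0 { }.

teak reed rose fig kale ash cedar daisy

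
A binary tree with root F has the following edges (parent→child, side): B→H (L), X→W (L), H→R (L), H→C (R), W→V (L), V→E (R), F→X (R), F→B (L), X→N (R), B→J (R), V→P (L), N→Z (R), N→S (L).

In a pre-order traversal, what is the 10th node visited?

Pre-order visits the node, then its left subtree, then its right subtree.
Visit F.
At F: go left to B.
  Visit B.
  At B: go left to H.
    Visit H.
    At H: go left to R.
      R is a leaf — visit R.
    At H: go right to C.
      C is a leaf — visit C.
  At B: go right to J.
    J is a leaf — visit J.
At F: go right to X.
  Visit X.
  At X: go left to W.
    Visit W.
    At W: go left to V.
      Visit V.
      At V: go left to P.
        P is a leaf — visit P.
      At V: go right to E.
        E is a leaf — visit E.
    At W: no right child.
  At X: go right to N.
    Visit N.
    At N: go left to S.
      S is a leaf — visit S.
    At N: go right to Z.
      Z is a leaf — visit Z.
Full pre-order sequence: F, B, H, R, C, J, X, W, V, P, E, N, S, Z.

P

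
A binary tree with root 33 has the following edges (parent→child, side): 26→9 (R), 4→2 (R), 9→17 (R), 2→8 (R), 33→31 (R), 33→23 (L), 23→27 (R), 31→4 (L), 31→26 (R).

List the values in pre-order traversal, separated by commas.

33, 23, 27, 31, 4, 2, 8, 26, 9, 17

Pre-order visits the node, then its left subtree, then its right subtree.
Visit 33.
At 33: go left to 23.
  Visit 23.
  At 23: no left child.
  At 23: go right to 27.
    27 is a leaf — visit 27.
At 33: go right to 31.
  Visit 31.
  At 31: go left to 4.
    Visit 4.
    At 4: no left child.
    At 4: go right to 2.
      Visit 2.
      At 2: no left child.
      At 2: go right to 8.
        8 is a leaf — visit 8.
  At 31: go right to 26.
    Visit 26.
    At 26: no left child.
    At 26: go right to 9.
      Visit 9.
      At 9: no left child.
      At 9: go right to 17.
        17 is a leaf — visit 17.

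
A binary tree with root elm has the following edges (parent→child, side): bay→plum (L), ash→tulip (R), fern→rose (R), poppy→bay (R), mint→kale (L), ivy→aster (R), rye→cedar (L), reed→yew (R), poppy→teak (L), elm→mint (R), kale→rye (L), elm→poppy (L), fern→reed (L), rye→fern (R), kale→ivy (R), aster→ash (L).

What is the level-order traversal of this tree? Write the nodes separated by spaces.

elm poppy mint teak bay kale plum rye ivy cedar fern aster reed rose ash yew tulip

Level-order visits nodes level by level from the root, left to right within each level.
Level 0: elm
Level 1: poppy, mint
Level 2: teak, bay, kale
Level 3: plum, rye, ivy
Level 4: cedar, fern, aster
Level 5: reed, rose, ash
Level 6: yew, tulip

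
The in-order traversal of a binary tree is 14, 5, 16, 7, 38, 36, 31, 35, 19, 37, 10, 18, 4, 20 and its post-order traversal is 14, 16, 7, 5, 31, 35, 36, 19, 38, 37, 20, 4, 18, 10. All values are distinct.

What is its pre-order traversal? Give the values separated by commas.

The last element of post-order is the root; it splits in-order into left and right subtrees.
Root 10: left subtree has 10 nodes {14, 5, 16, 7, 38, 36, 31, 35, 19, 37}, right has 3 {18, 4, 20}.
  Root 37: left subtree has 9 nodes {14, 5, 16, 7, 38, 36, 31, 35, 19}, right has 0 { }.
    Root 38: left subtree has 4 nodes {14, 5, 16, 7}, right has 4 {36, 31, 35, 19}.
      Root 5: left subtree has 1 node {14}, right has 2 {16, 7}.
        Root 7: left subtree has 1 node {16}, right has 0 { }.
      Root 19: left subtree has 3 nodes {36, 31, 35}, right has 0 { }.
        Root 36: left subtree has 0 nodes { }, right has 2 {31, 35}.
          Root 35: left subtree has 1 node {31}, right has 0 { }.
  Root 18: left subtree has 0 nodes { }, right has 2 {4, 20}.
    Root 4: left subtree has 0 nodes { }, right has 1 {20}.

10, 37, 38, 5, 14, 7, 16, 19, 36, 35, 31, 18, 4, 20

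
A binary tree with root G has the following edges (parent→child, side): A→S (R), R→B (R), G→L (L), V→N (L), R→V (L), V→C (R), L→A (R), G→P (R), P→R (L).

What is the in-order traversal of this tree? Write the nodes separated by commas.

In-order visits the left subtree, then the node, then the right subtree.
At G: go left to L.
  At L: no left child.
  Visit L.
  At L: go right to A.
    At A: no left child.
    Visit A.
    At A: go right to S.
      S is a leaf — visit S.
Visit G.
At G: go right to P.
  At P: go left to R.
    At R: go left to V.
      At V: go left to N.
        N is a leaf — visit N.
      Visit V.
      At V: go right to C.
        C is a leaf — visit C.
    Visit R.
    At R: go right to B.
      B is a leaf — visit B.
  Visit P.
  At P: no right child.

L, A, S, G, N, V, C, R, B, P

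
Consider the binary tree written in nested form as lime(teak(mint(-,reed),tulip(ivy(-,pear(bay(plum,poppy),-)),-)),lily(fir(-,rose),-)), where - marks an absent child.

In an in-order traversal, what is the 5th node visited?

plum

In-order visits the left subtree, then the node, then the right subtree.
At lime: go left to teak.
  At teak: go left to mint.
    At mint: no left child.
    Visit mint.
    At mint: go right to reed.
      reed is a leaf — visit reed.
  Visit teak.
  At teak: go right to tulip.
    At tulip: go left to ivy.
      At ivy: no left child.
      Visit ivy.
      At ivy: go right to pear.
        At pear: go left to bay.
          At bay: go left to plum.
            plum is a leaf — visit plum.
          Visit bay.
          At bay: go right to poppy.
            poppy is a leaf — visit poppy.
        Visit pear.
        At pear: no right child.
    Visit tulip.
    At tulip: no right child.
Visit lime.
At lime: go right to lily.
  At lily: go left to fir.
    At fir: no left child.
    Visit fir.
    At fir: go right to rose.
      rose is a leaf — visit rose.
  Visit lily.
  At lily: no right child.
Full in-order sequence: mint, reed, teak, ivy, plum, bay, poppy, pear, tulip, lime, fir, rose, lily.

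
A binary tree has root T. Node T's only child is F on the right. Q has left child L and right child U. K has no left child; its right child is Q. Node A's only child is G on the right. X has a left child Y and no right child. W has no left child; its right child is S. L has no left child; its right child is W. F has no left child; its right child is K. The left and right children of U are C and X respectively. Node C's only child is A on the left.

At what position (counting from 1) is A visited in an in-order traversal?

In-order visits the left subtree, then the node, then the right subtree.
At T: no left child.
Visit T.
At T: go right to F.
  At F: no left child.
  Visit F.
  At F: go right to K.
    At K: no left child.
    Visit K.
    At K: go right to Q.
      At Q: go left to L.
        At L: no left child.
        Visit L.
        At L: go right to W.
          At W: no left child.
          Visit W.
          At W: go right to S.
            S is a leaf — visit S.
      Visit Q.
      At Q: go right to U.
        At U: go left to C.
          At C: go left to A.
            At A: no left child.
            Visit A.
            At A: go right to G.
              G is a leaf — visit G.
          Visit C.
          At C: no right child.
        Visit U.
        At U: go right to X.
          At X: go left to Y.
            Y is a leaf — visit Y.
          Visit X.
          At X: no right child.
Full in-order sequence: T, F, K, L, W, S, Q, A, G, C, U, Y, X.

8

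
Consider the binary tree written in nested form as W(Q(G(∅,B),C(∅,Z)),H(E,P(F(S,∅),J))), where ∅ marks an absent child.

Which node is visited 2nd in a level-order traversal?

Level-order visits nodes level by level from the root, left to right within each level.
Level 0: W
Level 1: Q, H
Level 2: G, C, E, P
Level 3: B, Z, F, J
Level 4: S
Full level-order sequence: W, Q, H, G, C, E, P, B, Z, F, J, S.

Q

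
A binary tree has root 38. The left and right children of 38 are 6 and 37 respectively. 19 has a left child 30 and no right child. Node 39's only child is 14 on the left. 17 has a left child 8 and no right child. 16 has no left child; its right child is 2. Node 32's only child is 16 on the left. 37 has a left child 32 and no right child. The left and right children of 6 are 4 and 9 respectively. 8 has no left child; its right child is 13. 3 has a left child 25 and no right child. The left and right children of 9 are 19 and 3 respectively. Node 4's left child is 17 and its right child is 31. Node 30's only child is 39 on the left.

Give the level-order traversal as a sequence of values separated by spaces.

38 6 37 4 9 32 17 31 19 3 16 8 30 25 2 13 39 14

Level-order visits nodes level by level from the root, left to right within each level.
Level 0: 38
Level 1: 6, 37
Level 2: 4, 9, 32
Level 3: 17, 31, 19, 3, 16
Level 4: 8, 30, 25, 2
Level 5: 13, 39
Level 6: 14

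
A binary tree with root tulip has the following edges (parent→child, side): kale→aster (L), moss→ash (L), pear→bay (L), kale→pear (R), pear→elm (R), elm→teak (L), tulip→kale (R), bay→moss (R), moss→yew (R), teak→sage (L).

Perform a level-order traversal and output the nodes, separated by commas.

Level-order visits nodes level by level from the root, left to right within each level.
Level 0: tulip
Level 1: kale
Level 2: aster, pear
Level 3: bay, elm
Level 4: moss, teak
Level 5: ash, yew, sage

tulip, kale, aster, pear, bay, elm, moss, teak, ash, yew, sage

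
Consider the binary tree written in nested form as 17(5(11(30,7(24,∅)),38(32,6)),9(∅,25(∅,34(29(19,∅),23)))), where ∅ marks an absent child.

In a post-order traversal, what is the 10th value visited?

29

Post-order visits the left subtree, then the right subtree, then the node.
At 17: go left to 5.
  At 5: go left to 11.
    At 11: go left to 30.
      30 is a leaf — visit 30.
    At 11: go right to 7.
      At 7: go left to 24.
        24 is a leaf — visit 24.
      At 7: no right child.
      Visit 7.
    Visit 11.
  At 5: go right to 38.
    At 38: go left to 32.
      32 is a leaf — visit 32.
    At 38: go right to 6.
      6 is a leaf — visit 6.
    Visit 38.
  Visit 5.
At 17: go right to 9.
  At 9: no left child.
  At 9: go right to 25.
    At 25: no left child.
    At 25: go right to 34.
      At 34: go left to 29.
        At 29: go left to 19.
          19 is a leaf — visit 19.
        At 29: no right child.
        Visit 29.
      At 34: go right to 23.
        23 is a leaf — visit 23.
      Visit 34.
    Visit 25.
  Visit 9.
Visit 17.
Full post-order sequence: 30, 24, 7, 11, 32, 6, 38, 5, 19, 29, 23, 34, 25, 9, 17.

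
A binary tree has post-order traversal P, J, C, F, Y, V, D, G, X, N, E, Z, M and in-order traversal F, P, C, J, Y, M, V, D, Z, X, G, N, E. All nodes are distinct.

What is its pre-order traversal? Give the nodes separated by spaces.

M Y F C P J Z D V E N X G

The last element of post-order is the root; it splits in-order into left and right subtrees.
Root M: left subtree has 5 nodes {F, P, C, J, Y}, right has 7 {V, D, Z, X, G, N, E}.
  Root Y: left subtree has 4 nodes {F, P, C, J}, right has 0 { }.
    Root F: left subtree has 0 nodes { }, right has 3 {P, C, J}.
      Root C: left subtree has 1 node {P}, right has 1 {J}.
  Root Z: left subtree has 2 nodes {V, D}, right has 4 {X, G, N, E}.
    Root D: left subtree has 1 node {V}, right has 0 { }.
    Root E: left subtree has 3 nodes {X, G, N}, right has 0 { }.
      Root N: left subtree has 2 nodes {X, G}, right has 0 { }.
        Root X: left subtree has 0 nodes { }, right has 1 {G}.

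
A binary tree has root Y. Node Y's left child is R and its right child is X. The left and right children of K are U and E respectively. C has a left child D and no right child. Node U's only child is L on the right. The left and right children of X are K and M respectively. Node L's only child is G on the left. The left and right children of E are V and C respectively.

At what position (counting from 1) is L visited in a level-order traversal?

Level-order visits nodes level by level from the root, left to right within each level.
Level 0: Y
Level 1: R, X
Level 2: K, M
Level 3: U, E
Level 4: L, V, C
Level 5: G, D
Full level-order sequence: Y, R, X, K, M, U, E, L, V, C, G, D.

8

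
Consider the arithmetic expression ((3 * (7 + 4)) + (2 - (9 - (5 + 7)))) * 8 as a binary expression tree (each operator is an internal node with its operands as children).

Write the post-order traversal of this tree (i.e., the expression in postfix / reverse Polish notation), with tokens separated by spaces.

Post-order on an expression tree gives postfix notation: for each operator, emit left operand, right operand, then the operator.

3 7 4 + * 2 9 5 7 + - - + 8 *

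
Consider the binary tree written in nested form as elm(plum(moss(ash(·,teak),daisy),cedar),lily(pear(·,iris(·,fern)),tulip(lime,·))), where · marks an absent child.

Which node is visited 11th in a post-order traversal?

tulip

Post-order visits the left subtree, then the right subtree, then the node.
At elm: go left to plum.
  At plum: go left to moss.
    At moss: go left to ash.
      At ash: no left child.
      At ash: go right to teak.
        teak is a leaf — visit teak.
      Visit ash.
    At moss: go right to daisy.
      daisy is a leaf — visit daisy.
    Visit moss.
  At plum: go right to cedar.
    cedar is a leaf — visit cedar.
  Visit plum.
At elm: go right to lily.
  At lily: go left to pear.
    At pear: no left child.
    At pear: go right to iris.
      At iris: no left child.
      At iris: go right to fern.
        fern is a leaf — visit fern.
      Visit iris.
    Visit pear.
  At lily: go right to tulip.
    At tulip: go left to lime.
      lime is a leaf — visit lime.
    At tulip: no right child.
    Visit tulip.
  Visit lily.
Visit elm.
Full post-order sequence: teak, ash, daisy, moss, cedar, plum, fern, iris, pear, lime, tulip, lily, elm.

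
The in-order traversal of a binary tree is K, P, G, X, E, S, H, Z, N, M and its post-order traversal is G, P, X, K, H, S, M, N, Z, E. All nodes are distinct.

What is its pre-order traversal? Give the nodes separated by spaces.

The last element of post-order is the root; it splits in-order into left and right subtrees.
Root E: left subtree has 4 nodes {K, P, G, X}, right has 5 {S, H, Z, N, M}.
  Root K: left subtree has 0 nodes { }, right has 3 {P, G, X}.
    Root X: left subtree has 2 nodes {P, G}, right has 0 { }.
      Root P: left subtree has 0 nodes { }, right has 1 {G}.
  Root Z: left subtree has 2 nodes {S, H}, right has 2 {N, M}.
    Root S: left subtree has 0 nodes { }, right has 1 {H}.
    Root N: left subtree has 0 nodes { }, right has 1 {M}.

E K X P G Z S H N M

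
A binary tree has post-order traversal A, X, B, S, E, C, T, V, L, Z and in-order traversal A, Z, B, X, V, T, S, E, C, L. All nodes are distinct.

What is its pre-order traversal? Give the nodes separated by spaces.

The last element of post-order is the root; it splits in-order into left and right subtrees.
Root Z: left subtree has 1 node {A}, right has 8 {B, X, V, T, S, E, C, L}.
  Root L: left subtree has 7 nodes {B, X, V, T, S, E, C}, right has 0 { }.
    Root V: left subtree has 2 nodes {B, X}, right has 4 {T, S, E, C}.
      Root B: left subtree has 0 nodes { }, right has 1 {X}.
      Root T: left subtree has 0 nodes { }, right has 3 {S, E, C}.
        Root C: left subtree has 2 nodes {S, E}, right has 0 { }.
          Root E: left subtree has 1 node {S}, right has 0 { }.

Z A L V B X T C E S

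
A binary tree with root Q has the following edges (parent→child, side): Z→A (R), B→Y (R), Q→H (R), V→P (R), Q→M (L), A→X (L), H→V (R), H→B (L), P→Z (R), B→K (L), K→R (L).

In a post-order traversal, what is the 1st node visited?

Post-order visits the left subtree, then the right subtree, then the node.
At Q: go left to M.
  M is a leaf — visit M.
At Q: go right to H.
  At H: go left to B.
    At B: go left to K.
      At K: go left to R.
        R is a leaf — visit R.
      At K: no right child.
      Visit K.
    At B: go right to Y.
      Y is a leaf — visit Y.
    Visit B.
  At H: go right to V.
    At V: no left child.
    At V: go right to P.
      At P: no left child.
      At P: go right to Z.
        At Z: no left child.
        At Z: go right to A.
          At A: go left to X.
            X is a leaf — visit X.
          At A: no right child.
          Visit A.
        Visit Z.
      Visit P.
    Visit V.
  Visit H.
Visit Q.
Full post-order sequence: M, R, K, Y, B, X, A, Z, P, V, H, Q.

M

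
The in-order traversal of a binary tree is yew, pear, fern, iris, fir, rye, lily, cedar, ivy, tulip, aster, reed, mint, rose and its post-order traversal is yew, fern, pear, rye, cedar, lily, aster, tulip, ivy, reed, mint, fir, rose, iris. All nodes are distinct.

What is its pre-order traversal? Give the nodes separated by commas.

The last element of post-order is the root; it splits in-order into left and right subtrees.
Root iris: left subtree has 3 nodes {yew, pear, fern}, right has 10 {fir, rye, lily, cedar, ivy, tulip, aster, reed, mint, rose}.
  Root pear: left subtree has 1 node {yew}, right has 1 {fern}.
  Root rose: left subtree has 9 nodes {fir, rye, lily, cedar, ivy, tulip, aster, reed, mint}, right has 0 { }.
    Root fir: left subtree has 0 nodes { }, right has 8 {rye, lily, cedar, ivy, tulip, aster, reed, mint}.
      Root mint: left subtree has 7 nodes {rye, lily, cedar, ivy, tulip, aster, reed}, right has 0 { }.
        Root reed: left subtree has 6 nodes {rye, lily, cedar, ivy, tulip, aster}, right has 0 { }.
          Root ivy: left subtree has 3 nodes {rye, lily, cedar}, right has 2 {tulip, aster}.
            Root lily: left subtree has 1 node {rye}, right has 1 {cedar}.
            Root tulip: left subtree has 0 nodes { }, right has 1 {aster}.

iris, pear, yew, fern, rose, fir, mint, reed, ivy, lily, rye, cedar, tulip, aster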